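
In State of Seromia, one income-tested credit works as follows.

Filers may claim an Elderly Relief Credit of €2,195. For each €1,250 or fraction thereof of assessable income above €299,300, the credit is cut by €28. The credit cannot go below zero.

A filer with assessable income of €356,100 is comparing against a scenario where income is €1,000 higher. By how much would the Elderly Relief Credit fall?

At €356,100 — income exceeds €299,300 by €56,800, which is 46 full-or-partial €1,250 increments; reduction = 46 × €28 = €1,288, leaving €907.
At €357,100 — income exceeds €299,300 by €57,800, which is 47 full-or-partial €1,250 increments; reduction = 47 × €28 = €1,316, leaving €879.
Lost: €907 − €879 = €28.

€28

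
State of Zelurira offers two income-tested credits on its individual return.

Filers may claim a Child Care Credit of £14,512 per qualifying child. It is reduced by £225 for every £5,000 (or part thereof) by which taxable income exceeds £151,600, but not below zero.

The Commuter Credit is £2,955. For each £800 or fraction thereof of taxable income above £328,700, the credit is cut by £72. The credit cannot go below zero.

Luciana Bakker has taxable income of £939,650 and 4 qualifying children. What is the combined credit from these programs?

Child Care Credit: base = 4 × £14,512 = £58,048. income exceeds £151,600 by £788,050, which is 158 full-or-partial £5,000 increments; reduction = 158 × £225 = £35,550, leaving £22,498.
Commuter Credit: income exceeds £328,700 by £610,950 → 764 increments × £72 = £55,008 ≥ base, so the credit is £0.
Total: £22,498 + £0 = £22,498.

£22,498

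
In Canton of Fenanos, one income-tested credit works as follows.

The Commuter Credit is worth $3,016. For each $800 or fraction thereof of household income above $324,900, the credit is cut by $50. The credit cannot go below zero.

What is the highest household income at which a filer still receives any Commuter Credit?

After 60 increments the reduction is 60 × $50 = $3,000, leaving $16; one more increment wipes it out. Increment 60 ends at excess 60 × $800 = $48,000, so the highest qualifying income is $324,900 + $48,000 = $372,900.

$372,900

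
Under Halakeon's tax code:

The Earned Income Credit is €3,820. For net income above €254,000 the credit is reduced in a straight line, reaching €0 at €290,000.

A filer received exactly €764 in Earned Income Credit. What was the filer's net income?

€282,800

€764 is 764/3,820 of the full €3,820, so 3,056/3,820 of the €36,000 range has been used: income = €254,000 + €36,000 × 3,056/3,820 = €282,800.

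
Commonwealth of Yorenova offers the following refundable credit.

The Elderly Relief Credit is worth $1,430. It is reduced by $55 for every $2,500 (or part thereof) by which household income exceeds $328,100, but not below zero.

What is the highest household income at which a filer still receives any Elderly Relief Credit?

$390,600

After 25 increments the reduction is 25 × $55 = $1,375, leaving $55; one more increment wipes it out. Increment 25 ends at excess 25 × $2,500 = $62,500, so the highest qualifying income is $328,100 + $62,500 = $390,600.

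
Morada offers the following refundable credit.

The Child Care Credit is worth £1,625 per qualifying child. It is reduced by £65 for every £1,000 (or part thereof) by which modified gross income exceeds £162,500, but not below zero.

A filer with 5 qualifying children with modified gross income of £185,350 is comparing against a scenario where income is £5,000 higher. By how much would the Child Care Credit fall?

At £185,350 — base = 5 × £1,625 = £8,125. income exceeds £162,500 by £22,850, which is 23 full-or-partial £1,000 increments; reduction = 23 × £65 = £1,495, leaving £6,630.
At £190,350 — base = 5 × £1,625 = £8,125. income exceeds £162,500 by £27,850, which is 28 full-or-partial £1,000 increments; reduction = 28 × £65 = £1,820, leaving £6,305.
Lost: £6,630 − £6,305 = £325.

£325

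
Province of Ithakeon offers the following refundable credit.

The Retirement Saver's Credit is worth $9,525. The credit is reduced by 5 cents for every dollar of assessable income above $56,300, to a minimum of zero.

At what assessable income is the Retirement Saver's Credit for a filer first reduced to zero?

The credit falls by 5% of each dollar above $56,300, so it reaches zero when the excess is $9,525 / 5% = $190,500: income = $56,300 + $190,500 = $246,800.

$246,800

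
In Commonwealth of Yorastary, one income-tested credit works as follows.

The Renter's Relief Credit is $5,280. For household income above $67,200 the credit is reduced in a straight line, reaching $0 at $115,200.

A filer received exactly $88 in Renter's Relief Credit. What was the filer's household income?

$88 is 88/5,280 of the full $5,280, so 5,192/5,280 of the $48,000 range has been used: income = $67,200 + $48,000 × 5,192/5,280 = $114,400.

$114,400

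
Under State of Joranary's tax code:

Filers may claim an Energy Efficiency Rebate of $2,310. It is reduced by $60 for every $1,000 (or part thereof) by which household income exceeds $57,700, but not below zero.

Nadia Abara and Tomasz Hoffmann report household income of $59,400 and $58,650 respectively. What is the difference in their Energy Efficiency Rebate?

$60

Nadia ($59,400): Energy Efficiency Rebate: income exceeds $57,700 by $1,700, which is 2 full-or-partial $1,000 increments; reduction = 2 × $60 = $120, leaving $2,190.
Tomasz ($58,650): Energy Efficiency Rebate: income exceeds $57,700 by $950, which is 1 full-or-partial $1,000 increment; reduction = 1 × $60 = $60, leaving $2,250.
Difference: |$2,190 − $2,250| = $60.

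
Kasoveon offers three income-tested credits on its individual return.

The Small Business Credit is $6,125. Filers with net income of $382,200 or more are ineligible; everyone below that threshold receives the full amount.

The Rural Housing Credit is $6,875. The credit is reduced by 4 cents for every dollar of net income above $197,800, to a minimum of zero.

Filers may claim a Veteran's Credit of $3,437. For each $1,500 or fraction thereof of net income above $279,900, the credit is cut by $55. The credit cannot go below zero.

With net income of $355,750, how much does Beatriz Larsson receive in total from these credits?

Small Business Credit: $355,750 is below the $382,200 cutoff, so the full $6,125 applies.
Rural Housing Credit: 4% of the $157,950 excess over $197,800 is $6,318; credit = $6,875 − $6,318 = $557.
Veteran's Credit: income exceeds $279,900 by $75,850, which is 51 full-or-partial $1,500 increments; reduction = 51 × $55 = $2,805, leaving $632.
Total: $6,125 + $557 + $632 = $7,314.

$7,314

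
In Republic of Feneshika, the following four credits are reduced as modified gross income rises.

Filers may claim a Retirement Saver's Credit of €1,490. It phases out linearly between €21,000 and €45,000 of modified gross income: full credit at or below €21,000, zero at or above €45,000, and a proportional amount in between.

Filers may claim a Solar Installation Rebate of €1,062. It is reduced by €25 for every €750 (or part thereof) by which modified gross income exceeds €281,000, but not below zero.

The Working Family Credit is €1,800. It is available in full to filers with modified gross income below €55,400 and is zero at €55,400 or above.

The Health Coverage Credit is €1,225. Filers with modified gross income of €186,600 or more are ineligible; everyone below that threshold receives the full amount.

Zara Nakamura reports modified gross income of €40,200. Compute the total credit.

€4,385

Retirement Saver's Credit: €40,200 is €19,200 into a €24,000 phase-out range, leaving 4,800/24,000 of the credit: €1,490 × 4,800/24,000 = €298.
Solar Installation Rebate: €40,200 is at or below the €281,000 threshold, so the full €1,062 applies.
Working Family Credit: €40,200 is below the €55,400 cutoff, so the full €1,800 applies.
Health Coverage Credit: €40,200 is below the €186,600 cutoff, so the full €1,225 applies.
Total: €298 + €1,062 + €1,800 + €1,225 = €4,385.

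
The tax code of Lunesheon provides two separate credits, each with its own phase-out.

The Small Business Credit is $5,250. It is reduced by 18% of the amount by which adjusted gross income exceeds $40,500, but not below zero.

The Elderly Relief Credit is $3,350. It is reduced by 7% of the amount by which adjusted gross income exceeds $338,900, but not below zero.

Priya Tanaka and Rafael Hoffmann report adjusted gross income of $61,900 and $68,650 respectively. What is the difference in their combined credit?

$1,215

Priya ($61,900): Small Business Credit: 18% of the $21,400 excess over $40,500 is $3,852; credit = $5,250 − $3,852 = $1,398. Elderly Relief Credit: $61,900 is at or below the $338,900 threshold, so the full $3,350 applies. total $1,398 + $3,350 = $4,748
Rafael ($68,650): Small Business Credit: 18% of the $28,150 excess over $40,500 is $5,067; credit = $5,250 − $5,067 = $183. Elderly Relief Credit: $68,650 is at or below the $338,900 threshold, so the full $3,350 applies. total $183 + $3,350 = $3,533
Difference: |$4,748 − $3,533| = $1,215.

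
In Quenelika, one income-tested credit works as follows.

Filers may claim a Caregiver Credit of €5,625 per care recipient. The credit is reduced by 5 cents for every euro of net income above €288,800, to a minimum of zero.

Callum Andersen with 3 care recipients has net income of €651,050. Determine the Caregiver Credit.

€0

Caregiver Credit: base = 3 × €5,625 = €16,875. 5% of the €362,250 excess over €288,800 is €18,112.50 ≥ base, so the credit is €0.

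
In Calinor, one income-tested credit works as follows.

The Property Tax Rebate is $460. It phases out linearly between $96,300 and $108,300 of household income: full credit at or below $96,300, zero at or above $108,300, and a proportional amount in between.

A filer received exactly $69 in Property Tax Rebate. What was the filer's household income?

$106,500

$69 is 69/460 of the full $460, so 391/460 of the $12,000 range has been used: income = $96,300 + $12,000 × 391/460 = $106,500.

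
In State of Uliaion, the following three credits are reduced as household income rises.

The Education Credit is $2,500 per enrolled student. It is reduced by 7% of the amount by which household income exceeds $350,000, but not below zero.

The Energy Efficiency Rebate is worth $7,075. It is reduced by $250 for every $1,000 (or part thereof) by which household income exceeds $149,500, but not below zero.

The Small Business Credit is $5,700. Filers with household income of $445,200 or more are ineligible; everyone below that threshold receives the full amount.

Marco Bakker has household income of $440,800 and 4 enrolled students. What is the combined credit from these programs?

Education Credit: base = 4 × $2,500 = $10,000. 7% of the $90,800 excess over $350,000 is $6,356; credit = $10,000 − $6,356 = $3,644.
Energy Efficiency Rebate: income exceeds $149,500 by $291,300 → 292 increments × $250 = $73,000 ≥ base, so the credit is $0.
Small Business Credit: $440,800 is below the $445,200 cutoff, so the full $5,700 applies.
Total: $3,644 + $0 + $5,700 = $9,344.

$9,344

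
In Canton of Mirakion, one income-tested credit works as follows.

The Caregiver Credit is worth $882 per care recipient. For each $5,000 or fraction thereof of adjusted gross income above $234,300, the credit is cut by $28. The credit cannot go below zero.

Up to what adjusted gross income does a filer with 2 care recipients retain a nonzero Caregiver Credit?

Full credit = 2 × $882 = $1,764.
After 62 increments the reduction is 62 × $28 = $1,736, leaving $28; one more increment wipes it out. Increment 62 ends at excess 62 × $5,000 = $310,000, so the highest qualifying income is $234,300 + $310,000 = $544,300.

$544,300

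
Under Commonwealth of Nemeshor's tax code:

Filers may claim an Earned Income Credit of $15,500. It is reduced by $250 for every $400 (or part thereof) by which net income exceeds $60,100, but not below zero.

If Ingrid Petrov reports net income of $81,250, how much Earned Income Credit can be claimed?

$2,250

Earned Income Credit: income exceeds $60,100 by $21,150, which is 53 full-or-partial $400 increments; reduction = 53 × $250 = $13,250, leaving $2,250.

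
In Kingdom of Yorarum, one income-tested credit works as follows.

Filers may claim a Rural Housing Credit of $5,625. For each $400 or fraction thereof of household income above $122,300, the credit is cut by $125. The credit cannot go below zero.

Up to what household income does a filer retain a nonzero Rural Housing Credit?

$139,900

After 44 increments the reduction is 44 × $125 = $5,500, leaving $125; one more increment wipes it out. Increment 44 ends at excess 44 × $400 = $17,600, so the highest qualifying income is $122,300 + $17,600 = $139,900.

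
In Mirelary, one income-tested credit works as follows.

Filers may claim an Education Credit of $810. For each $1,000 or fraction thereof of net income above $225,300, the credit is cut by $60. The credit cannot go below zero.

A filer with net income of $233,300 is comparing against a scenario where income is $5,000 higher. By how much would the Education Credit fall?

$300

At $233,300 — income exceeds $225,300 by $8,000, which is 8 full-or-partial $1,000 increments; reduction = 8 × $60 = $480, leaving $330.
At $238,300 — income exceeds $225,300 by $13,000, which is 13 full-or-partial $1,000 increments; reduction = 13 × $60 = $780, leaving $30.
Lost: $330 − $30 = $300.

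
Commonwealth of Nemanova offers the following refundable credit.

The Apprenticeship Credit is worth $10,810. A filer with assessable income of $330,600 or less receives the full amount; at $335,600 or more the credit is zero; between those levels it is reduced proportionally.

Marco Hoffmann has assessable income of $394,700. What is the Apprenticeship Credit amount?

Apprenticeship Credit: $394,700 is at or above $335,600, so the credit is $0.

$0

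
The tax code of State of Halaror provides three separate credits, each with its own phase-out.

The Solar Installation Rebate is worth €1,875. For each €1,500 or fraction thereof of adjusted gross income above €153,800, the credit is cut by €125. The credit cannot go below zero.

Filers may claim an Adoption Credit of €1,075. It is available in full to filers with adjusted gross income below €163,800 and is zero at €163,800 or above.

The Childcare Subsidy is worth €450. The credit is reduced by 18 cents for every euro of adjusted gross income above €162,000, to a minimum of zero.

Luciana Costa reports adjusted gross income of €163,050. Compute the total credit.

Solar Installation Rebate: income exceeds €153,800 by €9,250, which is 7 full-or-partial €1,500 increments; reduction = 7 × €125 = €875, leaving €1,000.
Adoption Credit: €163,050 is below the €163,800 cutoff, so the full €1,075 applies.
Childcare Subsidy: 18% of the €1,050 excess over €162,000 is €189; credit = €450 − €189 = €261.
Total: €1,000 + €1,075 + €261 = €2,336.

€2,336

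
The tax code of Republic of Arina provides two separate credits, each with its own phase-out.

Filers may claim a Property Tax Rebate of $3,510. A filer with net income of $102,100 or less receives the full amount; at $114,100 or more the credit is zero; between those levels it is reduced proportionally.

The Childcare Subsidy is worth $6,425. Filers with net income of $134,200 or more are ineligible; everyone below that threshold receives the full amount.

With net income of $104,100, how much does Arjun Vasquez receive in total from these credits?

Property Tax Rebate: $104,100 is $2,000 into a $12,000 phase-out range, leaving 10,000/12,000 of the credit: $3,510 × 10,000/12,000 = $2,925.
Childcare Subsidy: $104,100 is below the $134,200 cutoff, so the full $6,425 applies.
Total: $2,925 + $6,425 = $9,350.

$9,350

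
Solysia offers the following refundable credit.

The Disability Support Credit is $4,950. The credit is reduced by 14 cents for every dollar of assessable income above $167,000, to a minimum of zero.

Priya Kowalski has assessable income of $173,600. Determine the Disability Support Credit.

Disability Support Credit: 14% of the $6,600 excess over $167,000 is $924; credit = $4,950 − $924 = $4,026.

$4,026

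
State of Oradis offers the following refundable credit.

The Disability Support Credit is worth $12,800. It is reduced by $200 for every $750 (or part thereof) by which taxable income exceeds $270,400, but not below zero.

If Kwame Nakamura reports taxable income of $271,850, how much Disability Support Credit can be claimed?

Disability Support Credit: income exceeds $270,400 by $1,450, which is 2 full-or-partial $750 increments; reduction = 2 × $200 = $400, leaving $12,400.

$12,400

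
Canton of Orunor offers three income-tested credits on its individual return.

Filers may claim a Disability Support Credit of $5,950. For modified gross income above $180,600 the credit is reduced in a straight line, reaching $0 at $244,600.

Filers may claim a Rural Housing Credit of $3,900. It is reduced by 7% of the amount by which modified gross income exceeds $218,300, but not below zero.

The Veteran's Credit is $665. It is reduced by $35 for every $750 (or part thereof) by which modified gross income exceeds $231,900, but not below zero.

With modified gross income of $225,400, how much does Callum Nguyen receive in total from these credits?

$5,853

Disability Support Credit: $225,400 is $44,800 into a $64,000 phase-out range, leaving 19,200/64,000 of the credit: $5,950 × 19,200/64,000 = $1,785.
Rural Housing Credit: 7% of the $7,100 excess over $218,300 is $497; credit = $3,900 − $497 = $3,403.
Veteran's Credit: $225,400 is at or below the $231,900 threshold, so the full $665 applies.
Total: $1,785 + $3,403 + $665 = $5,853.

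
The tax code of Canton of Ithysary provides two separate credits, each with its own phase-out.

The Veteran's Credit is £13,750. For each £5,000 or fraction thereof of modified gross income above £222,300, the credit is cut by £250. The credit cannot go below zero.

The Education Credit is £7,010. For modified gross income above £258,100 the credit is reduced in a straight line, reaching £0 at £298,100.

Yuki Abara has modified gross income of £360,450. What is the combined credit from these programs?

Veteran's Credit: income exceeds £222,300 by £138,150, which is 28 full-or-partial £5,000 increments; reduction = 28 × £250 = £7,000, leaving £6,750.
Education Credit: £360,450 is at or above £298,100, so the credit is £0.
Total: £6,750 + £0 = £6,750.

£6,750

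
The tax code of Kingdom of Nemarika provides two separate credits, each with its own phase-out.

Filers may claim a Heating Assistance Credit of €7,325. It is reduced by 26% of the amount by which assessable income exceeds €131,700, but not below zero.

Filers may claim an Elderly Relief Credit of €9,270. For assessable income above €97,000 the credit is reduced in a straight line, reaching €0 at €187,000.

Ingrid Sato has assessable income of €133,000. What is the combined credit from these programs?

Heating Assistance Credit: 26% of the €1,300 excess over €131,700 is €338; credit = €7,325 − €338 = €6,987.
Elderly Relief Credit: €133,000 is €36,000 into a €90,000 phase-out range, leaving 54,000/90,000 of the credit: €9,270 × 54,000/90,000 = €5,562.
Total: €6,987 + €5,562 = €12,549.

€12,549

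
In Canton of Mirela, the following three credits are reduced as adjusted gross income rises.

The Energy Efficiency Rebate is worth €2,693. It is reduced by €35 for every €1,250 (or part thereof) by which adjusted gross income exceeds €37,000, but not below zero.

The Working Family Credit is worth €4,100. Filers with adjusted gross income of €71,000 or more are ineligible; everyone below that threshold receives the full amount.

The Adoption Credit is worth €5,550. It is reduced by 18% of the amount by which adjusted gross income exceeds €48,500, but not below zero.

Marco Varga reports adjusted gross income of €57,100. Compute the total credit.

€10,200

Energy Efficiency Rebate: income exceeds €37,000 by €20,100, which is 17 full-or-partial €1,250 increments; reduction = 17 × €35 = €595, leaving €2,098.
Working Family Credit: €57,100 is below the €71,000 cutoff, so the full €4,100 applies.
Adoption Credit: 18% of the €8,600 excess over €48,500 is €1,548; credit = €5,550 − €1,548 = €4,002.
Total: €2,098 + €4,100 + €4,002 = €10,200.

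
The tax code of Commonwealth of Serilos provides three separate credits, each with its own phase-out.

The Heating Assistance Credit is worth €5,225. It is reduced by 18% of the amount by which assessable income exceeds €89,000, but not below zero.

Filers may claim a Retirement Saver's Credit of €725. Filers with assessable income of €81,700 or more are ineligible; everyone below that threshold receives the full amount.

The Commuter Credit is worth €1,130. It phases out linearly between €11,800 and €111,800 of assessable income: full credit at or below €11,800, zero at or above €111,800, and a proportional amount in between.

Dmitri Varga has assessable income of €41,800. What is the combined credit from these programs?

€6,741

Heating Assistance Credit: €41,800 is at or below the €89,000 threshold, so the full €5,225 applies.
Retirement Saver's Credit: €41,800 is below the €81,700 cutoff, so the full €725 applies.
Commuter Credit: €41,800 is €30,000 into a €100,000 phase-out range, leaving 70,000/100,000 of the credit: €1,130 × 70,000/100,000 = €791.
Total: €5,225 + €725 + €791 = €6,741.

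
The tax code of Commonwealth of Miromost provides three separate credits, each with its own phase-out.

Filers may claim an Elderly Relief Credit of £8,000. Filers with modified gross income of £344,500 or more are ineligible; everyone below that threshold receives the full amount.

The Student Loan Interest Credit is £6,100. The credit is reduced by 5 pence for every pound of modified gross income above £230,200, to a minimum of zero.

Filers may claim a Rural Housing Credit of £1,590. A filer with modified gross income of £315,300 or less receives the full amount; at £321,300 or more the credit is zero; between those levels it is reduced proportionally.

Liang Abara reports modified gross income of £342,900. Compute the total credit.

£8,465

Elderly Relief Credit: £342,900 is below the £344,500 cutoff, so the full £8,000 applies.
Student Loan Interest Credit: 5% of the £112,700 excess over £230,200 is £5,635; credit = £6,100 − £5,635 = £465.
Rural Housing Credit: £342,900 is at or above £321,300, so the credit is £0.
Total: £8,000 + £465 + £0 = £8,465.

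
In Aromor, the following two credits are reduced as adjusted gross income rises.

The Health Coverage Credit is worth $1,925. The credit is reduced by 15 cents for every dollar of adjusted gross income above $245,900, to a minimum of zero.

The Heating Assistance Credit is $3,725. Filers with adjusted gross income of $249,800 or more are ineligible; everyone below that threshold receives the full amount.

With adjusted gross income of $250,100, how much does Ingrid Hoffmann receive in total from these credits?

$1,295

Health Coverage Credit: 15% of the $4,200 excess over $245,900 is $630; credit = $1,925 − $630 = $1,295.
Heating Assistance Credit: $250,100 meets or exceeds the $249,800 cutoff, so the credit is $0.
Total: $1,295 + $0 = $1,295.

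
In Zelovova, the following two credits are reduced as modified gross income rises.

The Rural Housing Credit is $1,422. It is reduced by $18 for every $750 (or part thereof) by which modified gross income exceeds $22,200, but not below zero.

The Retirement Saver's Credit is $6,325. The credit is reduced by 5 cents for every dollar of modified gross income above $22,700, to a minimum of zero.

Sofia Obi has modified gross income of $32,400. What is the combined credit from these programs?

Rural Housing Credit: income exceeds $22,200 by $10,200, which is 14 full-or-partial $750 increments; reduction = 14 × $18 = $252, leaving $1,170.
Retirement Saver's Credit: 5% of the $9,700 excess over $22,700 is $485; credit = $6,325 − $485 = $5,840.
Total: $1,170 + $5,840 = $7,010.

$7,010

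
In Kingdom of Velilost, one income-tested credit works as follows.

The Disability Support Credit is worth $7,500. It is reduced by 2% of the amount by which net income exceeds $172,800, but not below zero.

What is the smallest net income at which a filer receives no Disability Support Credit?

$547,800

The credit falls by 2% of each dollar above $172,800, so it reaches zero when the excess is $7,500 / 2% = $375,000: income = $172,800 + $375,000 = $547,800.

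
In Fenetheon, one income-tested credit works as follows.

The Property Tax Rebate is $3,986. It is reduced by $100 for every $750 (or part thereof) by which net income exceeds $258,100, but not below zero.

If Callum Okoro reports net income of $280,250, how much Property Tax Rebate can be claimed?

Property Tax Rebate: income exceeds $258,100 by $22,150, which is 30 full-or-partial $750 increments; reduction = 30 × $100 = $3,000, leaving $986.

$986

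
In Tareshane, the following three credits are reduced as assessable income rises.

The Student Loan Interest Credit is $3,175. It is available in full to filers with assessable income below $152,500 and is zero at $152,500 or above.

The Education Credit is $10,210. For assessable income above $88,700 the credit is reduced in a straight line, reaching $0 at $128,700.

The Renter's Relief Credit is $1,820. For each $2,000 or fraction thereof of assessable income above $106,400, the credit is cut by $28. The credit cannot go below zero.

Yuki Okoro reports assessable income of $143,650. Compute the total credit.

$4,463

Student Loan Interest Credit: $143,650 is below the $152,500 cutoff, so the full $3,175 applies.
Education Credit: $143,650 is at or above $128,700, so the credit is $0.
Renter's Relief Credit: income exceeds $106,400 by $37,250, which is 19 full-or-partial $2,000 increments; reduction = 19 × $28 = $532, leaving $1,288.
Total: $3,175 + $0 + $1,288 = $4,463.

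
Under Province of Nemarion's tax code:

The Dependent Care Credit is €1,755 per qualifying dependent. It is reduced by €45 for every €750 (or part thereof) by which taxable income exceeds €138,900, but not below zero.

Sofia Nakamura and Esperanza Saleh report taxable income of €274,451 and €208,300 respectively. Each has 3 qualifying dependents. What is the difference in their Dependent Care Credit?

€1,080

Sofia (€274,451): Dependent Care Credit: base = 3 × €1,755 = €5,265. income exceeds €138,900 by €135,551 → 181 increments × €45 = €8,145 ≥ base, so the credit is €0.
Esperanza (€208,300): Dependent Care Credit: base = 3 × €1,755 = €5,265. income exceeds €138,900 by €69,400, which is 93 full-or-partial €750 increments; reduction = 93 × €45 = €4,185, leaving €1,080.
Difference: |€0 − €1,080| = €1,080.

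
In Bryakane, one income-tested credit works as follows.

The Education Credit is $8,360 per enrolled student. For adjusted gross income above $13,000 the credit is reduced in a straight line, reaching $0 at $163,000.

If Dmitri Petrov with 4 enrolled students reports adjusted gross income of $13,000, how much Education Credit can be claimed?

Education Credit: base = 4 × $8,360 = $33,440. $13,000 is at or below the $13,000 threshold, so the full $33,440 applies.

$33,440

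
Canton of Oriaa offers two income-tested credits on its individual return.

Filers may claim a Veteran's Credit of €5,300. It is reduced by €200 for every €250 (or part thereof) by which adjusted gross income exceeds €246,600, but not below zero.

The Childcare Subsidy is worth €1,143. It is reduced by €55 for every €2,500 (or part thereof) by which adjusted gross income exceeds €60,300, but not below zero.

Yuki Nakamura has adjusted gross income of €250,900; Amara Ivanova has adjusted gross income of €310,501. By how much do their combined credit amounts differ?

€1,700

Yuki (€250,900): Veteran's Credit: income exceeds €246,600 by €4,300, which is 18 full-or-partial €250 increments; reduction = 18 × €200 = €3,600, leaving €1,700. Childcare Subsidy: income exceeds €60,300 by €190,600 → 77 increments × €55 = €4,235 ≥ base, so the credit is €0. total €1,700 + €0 = €1,700
Amara (€310,501): Veteran's Credit: income exceeds €246,600 by €63,901 → 256 increments × €200 = €51,200 ≥ base, so the credit is €0. Childcare Subsidy: income exceeds €60,300 by €250,201 → 101 increments × €55 = €5,555 ≥ base, so the credit is €0. total €0 + €0 = €0
Difference: |€1,700 − €0| = €1,700.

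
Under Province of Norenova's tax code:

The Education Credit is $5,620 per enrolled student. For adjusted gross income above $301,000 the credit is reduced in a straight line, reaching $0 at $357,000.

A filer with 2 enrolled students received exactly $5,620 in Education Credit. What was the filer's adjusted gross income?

Full credit = 2 × $5,620 = $11,240.
$5,620 is 5,620/11,240 of the full $11,240, so 5,620/11,240 of the $56,000 range has been used: income = $301,000 + $56,000 × 5,620/11,240 = $329,000.

$329,000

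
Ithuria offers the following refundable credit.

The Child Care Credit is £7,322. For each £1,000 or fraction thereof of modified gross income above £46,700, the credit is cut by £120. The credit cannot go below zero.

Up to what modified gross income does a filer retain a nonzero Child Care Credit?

£107,700

After 61 increments the reduction is 61 × £120 = £7,320, leaving £2; one more increment wipes it out. Increment 61 ends at excess 61 × £1,000 = £61,000, so the highest qualifying income is £46,700 + £61,000 = £107,700.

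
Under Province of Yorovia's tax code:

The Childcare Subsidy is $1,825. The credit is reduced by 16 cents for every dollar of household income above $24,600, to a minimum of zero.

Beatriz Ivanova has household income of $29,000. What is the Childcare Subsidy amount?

Childcare Subsidy: 16% of the $4,400 excess over $24,600 is $704; credit = $1,825 − $704 = $1,121.

$1,121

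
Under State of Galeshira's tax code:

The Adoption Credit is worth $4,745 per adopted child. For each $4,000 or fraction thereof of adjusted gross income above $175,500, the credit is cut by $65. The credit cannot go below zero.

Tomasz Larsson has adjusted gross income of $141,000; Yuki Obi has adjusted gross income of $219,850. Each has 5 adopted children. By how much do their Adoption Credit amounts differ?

$780

Tomasz ($141,000): Adoption Credit: base = 5 × $4,745 = $23,725. $141,000 is at or below the $175,500 threshold, so the full $23,725 applies.
Yuki ($219,850): Adoption Credit: base = 5 × $4,745 = $23,725. income exceeds $175,500 by $44,350, which is 12 full-or-partial $4,000 increments; reduction = 12 × $65 = $780, leaving $22,945.
Difference: |$23,725 − $22,945| = $780.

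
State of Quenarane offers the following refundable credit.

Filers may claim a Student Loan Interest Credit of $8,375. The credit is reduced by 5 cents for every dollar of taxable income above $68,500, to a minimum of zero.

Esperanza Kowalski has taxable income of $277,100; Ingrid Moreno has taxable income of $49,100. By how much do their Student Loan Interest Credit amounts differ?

Esperanza ($277,100): Student Loan Interest Credit: 5% of the $208,600 excess over $68,500 is $10,430 ≥ base, so the credit is $0.
Ingrid ($49,100): Student Loan Interest Credit: $49,100 is at or below the $68,500 threshold, so the full $8,375 applies.
Difference: |$0 − $8,375| = $8,375.

$8,375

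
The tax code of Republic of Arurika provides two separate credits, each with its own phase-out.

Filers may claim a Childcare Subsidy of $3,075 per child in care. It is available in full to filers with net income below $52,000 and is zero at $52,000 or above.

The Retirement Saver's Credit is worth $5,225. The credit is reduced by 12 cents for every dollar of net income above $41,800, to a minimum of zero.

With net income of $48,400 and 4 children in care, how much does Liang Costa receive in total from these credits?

$16,733

Childcare Subsidy: base = 4 × $3,075 = $12,300. $48,400 is below the $52,000 cutoff, so the full $12,300 applies.
Retirement Saver's Credit: 12% of the $6,600 excess over $41,800 is $792; credit = $5,225 − $792 = $4,433.
Total: $12,300 + $4,433 = $16,733.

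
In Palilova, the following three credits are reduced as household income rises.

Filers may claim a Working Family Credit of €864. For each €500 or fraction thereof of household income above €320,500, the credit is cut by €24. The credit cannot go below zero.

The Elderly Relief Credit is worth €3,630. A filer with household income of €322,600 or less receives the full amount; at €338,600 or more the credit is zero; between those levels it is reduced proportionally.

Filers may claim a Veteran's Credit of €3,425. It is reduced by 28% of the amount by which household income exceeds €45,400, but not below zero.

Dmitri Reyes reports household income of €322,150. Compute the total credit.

Working Family Credit: income exceeds €320,500 by €1,650, which is 4 full-or-partial €500 increments; reduction = 4 × €24 = €96, leaving €768.
Elderly Relief Credit: €322,150 is at or below the €322,600 threshold, so the full €3,630 applies.
Veteran's Credit: 28% of the €276,750 excess over €45,400 is €77,490 ≥ base, so the credit is €0.
Total: €768 + €3,630 + €0 = €4,398.

€4,398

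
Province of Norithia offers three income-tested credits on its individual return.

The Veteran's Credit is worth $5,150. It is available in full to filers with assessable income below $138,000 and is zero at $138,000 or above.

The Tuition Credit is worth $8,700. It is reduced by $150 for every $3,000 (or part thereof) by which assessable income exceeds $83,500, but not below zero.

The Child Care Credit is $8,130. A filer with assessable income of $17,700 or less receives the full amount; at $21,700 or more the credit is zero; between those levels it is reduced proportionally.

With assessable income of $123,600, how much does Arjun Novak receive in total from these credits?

$11,750

Veteran's Credit: $123,600 is below the $138,000 cutoff, so the full $5,150 applies.
Tuition Credit: income exceeds $83,500 by $40,100, which is 14 full-or-partial $3,000 increments; reduction = 14 × $150 = $2,100, leaving $6,600.
Child Care Credit: $123,600 is at or above $21,700, so the credit is $0.
Total: $5,150 + $6,600 + $0 = $11,750.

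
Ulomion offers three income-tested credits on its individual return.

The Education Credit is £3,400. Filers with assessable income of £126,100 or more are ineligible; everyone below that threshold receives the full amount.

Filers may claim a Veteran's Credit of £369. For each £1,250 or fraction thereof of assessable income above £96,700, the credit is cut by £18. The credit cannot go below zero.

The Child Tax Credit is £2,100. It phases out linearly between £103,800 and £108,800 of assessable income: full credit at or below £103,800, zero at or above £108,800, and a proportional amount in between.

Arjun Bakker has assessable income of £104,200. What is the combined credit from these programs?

Education Credit: £104,200 is below the £126,100 cutoff, so the full £3,400 applies.
Veteran's Credit: income exceeds £96,700 by £7,500, which is 6 full-or-partial £1,250 increments; reduction = 6 × £18 = £108, leaving £261.
Child Tax Credit: £104,200 is £400 into a £5,000 phase-out range, leaving 4,600/5,000 of the credit: £2,100 × 4,600/5,000 = £1,932.
Total: £3,400 + £261 + £1,932 = £5,593.

£5,593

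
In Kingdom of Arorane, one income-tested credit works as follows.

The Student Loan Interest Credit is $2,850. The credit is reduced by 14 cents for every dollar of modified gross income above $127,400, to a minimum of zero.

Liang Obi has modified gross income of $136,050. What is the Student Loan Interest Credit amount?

Student Loan Interest Credit: 14% of the $8,650 excess over $127,400 is $1,211; credit = $2,850 − $1,211 = $1,639.

$1,639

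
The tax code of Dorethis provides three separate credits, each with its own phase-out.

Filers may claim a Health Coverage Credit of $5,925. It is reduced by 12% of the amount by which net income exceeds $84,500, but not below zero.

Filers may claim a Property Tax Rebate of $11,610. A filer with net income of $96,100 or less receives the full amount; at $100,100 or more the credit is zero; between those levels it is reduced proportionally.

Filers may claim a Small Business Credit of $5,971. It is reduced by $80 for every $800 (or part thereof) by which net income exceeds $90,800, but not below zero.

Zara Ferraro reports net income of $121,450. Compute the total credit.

Health Coverage Credit: 12% of the $36,950 excess over $84,500 is $4,434; credit = $5,925 − $4,434 = $1,491.
Property Tax Rebate: $121,450 is at or above $100,100, so the credit is $0.
Small Business Credit: income exceeds $90,800 by $30,650, which is 39 full-or-partial $800 increments; reduction = 39 × $80 = $3,120, leaving $2,851.
Total: $1,491 + $0 + $2,851 = $4,342.

$4,342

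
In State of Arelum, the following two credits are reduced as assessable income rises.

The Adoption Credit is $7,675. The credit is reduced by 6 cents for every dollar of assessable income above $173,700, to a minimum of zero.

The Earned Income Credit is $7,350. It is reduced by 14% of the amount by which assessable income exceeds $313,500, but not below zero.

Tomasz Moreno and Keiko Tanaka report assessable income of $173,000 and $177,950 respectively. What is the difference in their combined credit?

Tomasz ($173,000): Adoption Credit: $173,000 is at or below the $173,700 threshold, so the full $7,675 applies. Earned Income Credit: $173,000 is at or below the $313,500 threshold, so the full $7,350 applies. total $7,675 + $7,350 = $15,025
Keiko ($177,950): Adoption Credit: 6% of the $4,250 excess over $173,700 is $255; credit = $7,675 − $255 = $7,420. Earned Income Credit: $177,950 is at or below the $313,500 threshold, so the full $7,350 applies. total $7,420 + $7,350 = $14,770
Difference: |$15,025 − $14,770| = $255.

$255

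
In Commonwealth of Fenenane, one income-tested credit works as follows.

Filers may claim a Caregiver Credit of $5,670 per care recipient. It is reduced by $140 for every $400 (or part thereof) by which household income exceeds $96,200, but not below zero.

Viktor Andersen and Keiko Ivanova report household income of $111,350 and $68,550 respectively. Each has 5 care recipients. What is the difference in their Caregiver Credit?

Viktor ($111,350): Caregiver Credit: base = 5 × $5,670 = $28,350. income exceeds $96,200 by $15,150, which is 38 full-or-partial $400 increments; reduction = 38 × $140 = $5,320, leaving $23,030.
Keiko ($68,550): Caregiver Credit: base = 5 × $5,670 = $28,350. $68,550 is at or below the $96,200 threshold, so the full $28,350 applies.
Difference: |$23,030 − $28,350| = $5,320.

$5,320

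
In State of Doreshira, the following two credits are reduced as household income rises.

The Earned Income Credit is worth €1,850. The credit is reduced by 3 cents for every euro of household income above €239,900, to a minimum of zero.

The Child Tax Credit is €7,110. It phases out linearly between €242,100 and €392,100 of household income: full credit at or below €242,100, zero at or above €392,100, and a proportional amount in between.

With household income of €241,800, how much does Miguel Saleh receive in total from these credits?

Earned Income Credit: 3% of the €1,900 excess over €239,900 is €57; credit = €1,850 − €57 = €1,793.
Child Tax Credit: €241,800 is at or below the €242,100 threshold, so the full €7,110 applies.
Total: €1,793 + €7,110 = €8,903.

€8,903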